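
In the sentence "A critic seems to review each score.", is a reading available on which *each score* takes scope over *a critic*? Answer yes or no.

Infinitival complements of raising predicates do not block QR; *each score* and *a critic* are effectively clausemates.
Ordinary QR to a clause-peripheral position gives the wide-scope LF for the lower DP.

Yes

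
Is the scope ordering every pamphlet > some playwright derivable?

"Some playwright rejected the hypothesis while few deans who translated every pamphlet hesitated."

No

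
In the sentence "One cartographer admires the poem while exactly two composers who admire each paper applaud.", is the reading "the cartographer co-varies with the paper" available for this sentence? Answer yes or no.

The described interpretation is the *each paper* > *one cartographer* scoping.
Structurally, *each paper* is inside the relative clause *who admire each paper*, which is itself inside the adjunct *while exactly two composers who admire each paper applaud*.
Nested islands: the RC island is itself inside an adjunct island, so wide scope is doubly excluded.
*each paper* > *one cartographer* would require crossing that boundary, which is illicit.
(Only the surface reading survives: one fixed cartographer with respect to all the relevant papers.)

No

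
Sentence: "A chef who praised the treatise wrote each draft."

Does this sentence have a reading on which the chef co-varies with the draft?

Yes

The paraphrase describes the scope ordering *each draft* > *a chef*.
The RC *who praised the treatise* is an island, but *each draft* is not inside it — it is the matrix object, a clausemate of *a chef*.
Clause-internal QR can adjoin the lower DP above the subject, yielding the inverse reading.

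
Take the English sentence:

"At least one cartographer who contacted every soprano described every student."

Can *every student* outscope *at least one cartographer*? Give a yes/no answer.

Yes

Although the sentence contains a relative clause (*who contacted every soprano*), *every student* is outside it, in the matrix VP.
Ordinary QR to a clause-peripheral position gives the wide-scope LF for the lower DP.
Both orderings are possible: *at least one cartographer* > *every student* and *every student* > *at least one cartographer*.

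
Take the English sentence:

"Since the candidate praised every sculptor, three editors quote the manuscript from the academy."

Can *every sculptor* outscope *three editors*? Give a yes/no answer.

No

*every sculptor* sits inside the adjunct clause *since the candidate praised every sculptor*.
Since the clause is an adjunct (not a complement), the Adjunct Condition blocks QR across its edge.
*every sculptor* is confined to the island and cannot take scope over *three editors*.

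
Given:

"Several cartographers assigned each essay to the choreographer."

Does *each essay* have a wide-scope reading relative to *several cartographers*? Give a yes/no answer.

Yes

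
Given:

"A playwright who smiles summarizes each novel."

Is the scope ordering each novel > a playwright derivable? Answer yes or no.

Although the sentence contains a relative clause (*who smiles*), *each novel* is outside it, in the matrix VP.
QR within a single clause is free, so the lower quantifier may take scope over the higher one.

Yes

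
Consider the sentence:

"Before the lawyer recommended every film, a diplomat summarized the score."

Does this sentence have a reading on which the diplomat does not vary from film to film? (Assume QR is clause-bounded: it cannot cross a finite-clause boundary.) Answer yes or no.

That reading corresponds to *a diplomat* > *every film*.
*a diplomat* is a matrix-clause argument and can take scope within the matrix clause over the constituent containing *every film*, so *a diplomat* > *every film* needs no island-crossing movement and is available.

Yes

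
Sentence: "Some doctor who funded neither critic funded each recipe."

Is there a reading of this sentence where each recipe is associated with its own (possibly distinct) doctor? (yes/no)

Yes

The paraphrase describes the scope ordering *each recipe* > *some doctor*.
The RC *who funded neither critic* is an island, but *each recipe* is not inside it — it is the matrix object, a clausemate of *some doctor*.
QR within a single clause is free, so the lower quantifier may take scope over the higher one.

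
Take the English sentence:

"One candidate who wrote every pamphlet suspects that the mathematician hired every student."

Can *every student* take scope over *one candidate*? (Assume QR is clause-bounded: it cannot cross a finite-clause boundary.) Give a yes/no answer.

No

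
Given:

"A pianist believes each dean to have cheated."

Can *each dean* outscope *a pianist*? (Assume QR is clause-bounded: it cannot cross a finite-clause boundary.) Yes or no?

The ECM infinitive is scope-transparent — *each dean* is free to raise above *a pianist*.
Since no island is crossed, the inverse ordering is licensed alongside surface scope.
So *each dean* > *a pianist* is among the available readings.

Yes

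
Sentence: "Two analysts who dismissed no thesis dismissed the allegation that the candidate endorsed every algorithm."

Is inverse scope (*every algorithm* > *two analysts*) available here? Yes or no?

No

The DP *every algorithm* is contained in the complex NP *the allegation that the candidate endorsed every algorithm*.
The Complex NP Constraint bars QR out of the complement clause of a noun.
The inverse ordering *every algorithm* > *two analysts* is therefore underivable.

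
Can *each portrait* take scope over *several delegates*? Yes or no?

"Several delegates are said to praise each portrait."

*each portrait* is inside a raising infinitive, which is transparent to QR (no CP barrier), so it behaves as a matrix argument.
No island intervenes, so both surface and inverse scope are derivable.
Both orderings are possible: *several delegates* > *each portrait* and *each portrait* > *several delegates*.

Yes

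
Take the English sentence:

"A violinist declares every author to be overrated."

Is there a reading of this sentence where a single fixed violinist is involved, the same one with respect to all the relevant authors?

That reading corresponds to *a violinist* > *every author*.
Nothing needs to raise for *a violinist* > *every author*, so no island constraint is at stake.

Yes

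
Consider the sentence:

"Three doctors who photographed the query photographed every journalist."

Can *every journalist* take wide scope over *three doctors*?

Yes

The relative clause *who photographed the query* modifies *three doctors*, but *every journalist* is not inside that relative clause — it is an argument of the matrix verb.
QR within a single clause is free, so the lower quantifier may take scope over the higher one.
So *every journalist* > *three doctors* is among the available readings.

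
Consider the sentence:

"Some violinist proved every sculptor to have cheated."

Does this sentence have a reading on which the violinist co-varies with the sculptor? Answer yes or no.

The described interpretation is the *every sculptor* > *some violinist* scoping.
ECM infinitives lack a CP barrier, so *every sculptor* can QR over the matrix subject *some violinist*.
No island intervenes, so both surface and inverse scope are derivable.
So *every sculptor* > *some violinist* is among the available readings.

Yes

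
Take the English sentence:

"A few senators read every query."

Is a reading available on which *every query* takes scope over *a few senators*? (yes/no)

*a few senators* and *every query* are co-arguments of the matrix verb, with nothing but a clause-internal boundary between them.
QR within a single clause is free, so the lower quantifier may take scope over the higher one.
Both orderings are possible: *a few senators* > *every query* and *every query* > *a few senators*.

Yes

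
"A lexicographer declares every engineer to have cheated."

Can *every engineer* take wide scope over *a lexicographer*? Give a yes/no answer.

ECM infinitives lack a CP barrier, so *every engineer* can QR over the matrix subject *a lexicographer*.
Clause-internal QR can adjoin the lower DP above the subject, yielding the inverse reading.
The sentence is scopally ambiguous between *a lexicographer* > *every engineer* and *every engineer* > *a lexicographer*.

Yes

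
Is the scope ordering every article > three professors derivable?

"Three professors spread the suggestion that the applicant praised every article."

No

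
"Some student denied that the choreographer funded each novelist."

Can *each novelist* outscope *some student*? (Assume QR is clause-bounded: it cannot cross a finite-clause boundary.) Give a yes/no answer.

No

The target quantifier *each novelist* is part of the finite complement clause *that the choreographer funded each novelist*.
Under clause-bounded QR, a quantifier in an embedded finite clause cannot raise into the matrix clause.
*each novelist* > *some student* would require crossing that boundary, which is illicit.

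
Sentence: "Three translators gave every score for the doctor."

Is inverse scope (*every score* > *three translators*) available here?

*every score* and *three translators* are in the same minimal clause.
Clause-internal QR can adjoin the lower DP above the subject, yielding the inverse reading.

Yes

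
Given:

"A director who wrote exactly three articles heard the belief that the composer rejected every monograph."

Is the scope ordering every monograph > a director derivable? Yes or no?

No

*every monograph* occurs within the complex NP *the belief that the composer rejected every monograph*.
The Complex NP Constraint bars QR out of the complement clause of a noun.
So *every monograph* cannot raise high enough to outscope *a director*; only the surface ordering *a director* > *every monograph* is available.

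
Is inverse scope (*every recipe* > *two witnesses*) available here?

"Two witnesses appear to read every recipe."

The matrix predicate is a raising verb, whose infinitival complement is not a scope island — *every recipe* can QR into the matrix clause.
Ordinary QR to a clause-peripheral position gives the wide-scope LF for the lower DP.
So *every recipe* > *two witnesses* is among the available readings.

Yes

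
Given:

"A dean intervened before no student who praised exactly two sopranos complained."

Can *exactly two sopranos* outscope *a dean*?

The DP *exactly two sopranos* is contained in the relative clause *who praised exactly two sopranos*, which is itself inside the adjunct *before no student who praised exactly two sopranos complained*.
Two island boundaries intervene — the relative clause and the adjunct. Either alone would block QR.
*exactly two sopranos* is confined to the island and cannot take scope over *a dean*.
(Only the surface reading survives: one fixed dean with respect to all the relevant sopranos.)

No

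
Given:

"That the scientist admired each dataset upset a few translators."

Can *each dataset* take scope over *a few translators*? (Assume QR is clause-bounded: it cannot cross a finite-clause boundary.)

Structurally, *each dataset* is inside the sentential subject *that the scientist admired each dataset*.
The subject-island constraint blocks QR out of a clausal subject.
*each dataset* is confined to the island and cannot take scope over *a few translators*.

No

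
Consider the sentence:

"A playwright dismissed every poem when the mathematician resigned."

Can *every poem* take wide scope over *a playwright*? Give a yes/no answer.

Yes

Although there is an adjunct clause, *every poem* is in the main clause, not inside the adjunct.
Ordinary QR to a clause-peripheral position gives the wide-scope LF for the lower DP.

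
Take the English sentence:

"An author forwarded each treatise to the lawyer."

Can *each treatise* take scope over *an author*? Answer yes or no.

Yes

Both DPs are arguments of the same predicate; there is no clause or island boundary between them.
With no island boundary between them, the object can take inverse scope over the subject via ordinary QR within the clause.
Both orderings are possible: *an author* > *each treatise* and *each treatise* > *an author*.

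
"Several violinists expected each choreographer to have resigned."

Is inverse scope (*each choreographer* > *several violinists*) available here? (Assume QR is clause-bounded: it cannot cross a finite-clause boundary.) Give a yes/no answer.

Yes

ECM infinitives lack a CP barrier, so *each choreographer* can QR over the matrix subject *several violinists*.
Clause-internal QR can adjoin the lower DP above the subject, yielding the inverse reading.
Both orderings are possible: *several violinists* > *each choreographer* and *each choreographer* > *several violinists*.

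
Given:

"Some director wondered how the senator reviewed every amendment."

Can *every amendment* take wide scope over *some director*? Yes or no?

No

The target quantifier *every amendment* is part of the embedded question *how the senator reviewed every amendment*.
Embedded wh-clauses are opaque for QR, so the quantifier stays inside the question.
*every amendment* > *some director* would require crossing that boundary, which is illicit.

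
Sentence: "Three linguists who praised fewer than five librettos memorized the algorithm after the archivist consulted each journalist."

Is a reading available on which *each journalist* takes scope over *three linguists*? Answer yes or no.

No

The target quantifier *each journalist* is part of the adjunct clause *after the archivist consulted each journalist*.
Scope out of an adjunct clause is unavailable: QR respects the adjunct-island constraint.
*each journalist* > *three linguists* would require crossing that boundary, which is illicit.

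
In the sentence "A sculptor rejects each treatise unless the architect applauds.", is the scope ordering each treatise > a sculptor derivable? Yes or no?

Yes

The adjunct island is irrelevant here — *each treatise* and *a sculptor* are both in the matrix clause.
Clause-internal QR can adjoin the lower DP above the subject, yielding the inverse reading.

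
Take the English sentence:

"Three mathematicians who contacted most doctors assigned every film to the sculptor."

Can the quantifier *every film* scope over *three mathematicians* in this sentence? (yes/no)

Yes

*every film* sits in the matrix clause, not in the relative clause on *three mathematicians*.
Nothing blocks QR of the lower DP to a position above the higher one, so inverse scope is available.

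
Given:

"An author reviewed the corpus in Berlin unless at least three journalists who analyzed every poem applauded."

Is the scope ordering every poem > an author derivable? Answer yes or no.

No

The DP *every poem* is contained in the relative clause *who analyzed every poem*, which is itself inside the adjunct *unless at least three journalists who analyzed every poem applauded*.
Both the relative clause and the enclosing adjunct are scope islands; QR cannot cross either.
So *every poem* cannot raise to a position above *an author*.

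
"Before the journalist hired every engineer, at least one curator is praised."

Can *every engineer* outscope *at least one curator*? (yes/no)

No

*every engineer* occurs within the adjunct clause *before the journalist hired every engineer*.
Scope out of an adjunct clause is unavailable: QR respects the adjunct-island constraint.
The ordering *every engineer* > *at least one curator* is therefore underivable.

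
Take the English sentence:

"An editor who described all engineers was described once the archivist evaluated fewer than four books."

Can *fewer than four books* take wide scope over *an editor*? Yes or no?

No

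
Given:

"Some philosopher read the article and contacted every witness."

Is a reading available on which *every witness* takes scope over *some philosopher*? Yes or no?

The DP *every witness* is contained in one conjunct of the coordinate structure (*contacted every witness*).
A quantifier cannot raise out of one conjunct of a coordination across the whole coordinate structure — the CSC applies to QR.
*every witness* is confined to the island and cannot take scope over *some philosopher*.

No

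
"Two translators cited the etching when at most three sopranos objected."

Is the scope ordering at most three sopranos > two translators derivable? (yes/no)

*at most three sopranos* is embedded in the adjunct clause *when at most three sopranos objected*.
The adjunct-island constraint bars QR out of an adverbial clause.
*at most three sopranos* is confined to the island and cannot take scope over *two translators*.

No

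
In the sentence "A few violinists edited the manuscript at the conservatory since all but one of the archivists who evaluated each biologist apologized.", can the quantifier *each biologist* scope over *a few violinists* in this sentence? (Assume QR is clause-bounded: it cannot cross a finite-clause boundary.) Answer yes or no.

No

*each biologist* occurs within the relative clause *who evaluated each biologist*, which is itself inside the adjunct *since all but one of the archivists who evaluated each biologist apologized*.
The quantifier would have to escape first the RC and then the adjunct — two independent island violations.
There is no licit LF on which *each biologist* c-commands *a few violinists*.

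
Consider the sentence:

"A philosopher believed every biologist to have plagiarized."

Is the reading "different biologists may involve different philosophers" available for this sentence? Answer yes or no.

The described interpretation is the *every biologist* > *a philosopher* scoping.
This is an ECM construction: *every biologist* is the infinitival subject, Case-marked by the matrix verb, and the infinitive is transparent for QR.
Since no island is crossed, the inverse ordering is licensed alongside surface scope.

Yes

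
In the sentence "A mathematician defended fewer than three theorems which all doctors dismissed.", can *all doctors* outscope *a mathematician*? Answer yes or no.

No

The target quantifier *all doctors* is part of the relative clause *which all doctors dismissed* modifying *fewer than three theorems*.
Relative clauses block scope extraction: QR cannot target a position outside the modified NP.
*all doctors* > *a mathematician* would require crossing that boundary, which is illicit.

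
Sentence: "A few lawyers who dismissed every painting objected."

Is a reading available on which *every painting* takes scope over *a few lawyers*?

No

*every painting* is embedded in the relative clause *who dismissed every painting*.
Relative clauses are scope islands: a quantifier cannot QR out of a relative clause to take scope in the matrix clause.
There is no licit LF on which *every painting* c-commands *a few lawyers*.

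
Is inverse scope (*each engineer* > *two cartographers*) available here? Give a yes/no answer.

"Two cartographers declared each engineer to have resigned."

This is an ECM construction: *each engineer* is the infinitival subject, Case-marked by the matrix verb, and the infinitive is transparent for QR.
QR within a single clause is free, so the lower quantifier may take scope over the higher one.
The sentence is scopally ambiguous between *two cartographers* > *each engineer* and *each engineer* > *two cartographers*.

Yes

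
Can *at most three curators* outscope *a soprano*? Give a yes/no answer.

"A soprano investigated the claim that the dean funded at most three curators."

Structurally, *at most three curators* is inside the complex NP *the claim that the dean funded at most three curators*.
Since the clause is the complement of a nominal head, the CNPC blocks scope extraction.
So *at most three curators* cannot raise high enough to outscope *a soprano*; only the surface ordering *a soprano* > *at most three curators* is available.

No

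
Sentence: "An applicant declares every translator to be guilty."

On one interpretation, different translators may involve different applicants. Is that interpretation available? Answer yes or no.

Yes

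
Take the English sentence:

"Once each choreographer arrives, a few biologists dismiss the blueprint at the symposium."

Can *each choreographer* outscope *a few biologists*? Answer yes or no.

The target quantifier *each choreographer* is part of the adjunct clause *once each choreographer arrives*.
Since the clause is an adjunct (not a complement), the Adjunct Condition blocks QR across its edge.
*each choreographer* > *a few biologists* would require crossing that boundary, which is illicit.

No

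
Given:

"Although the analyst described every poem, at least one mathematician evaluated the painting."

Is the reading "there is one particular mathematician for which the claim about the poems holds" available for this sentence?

Yes

This is the *at least one mathematician* > *every poem* reading.
Nothing needs to raise out of an island for *at least one mathematician* > *every poem*: *at least one mathematician* takes scope from its matrix position over the clause containing *every poem*.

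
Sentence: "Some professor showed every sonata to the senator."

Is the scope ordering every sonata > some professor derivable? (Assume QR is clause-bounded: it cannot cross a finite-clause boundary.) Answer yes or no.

Yes

*every sonata* and *some professor* are in the same minimal clause.
Ordinary QR to a clause-peripheral position gives the wide-scope LF for the lower DP.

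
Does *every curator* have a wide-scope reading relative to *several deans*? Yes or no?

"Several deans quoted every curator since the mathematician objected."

Yes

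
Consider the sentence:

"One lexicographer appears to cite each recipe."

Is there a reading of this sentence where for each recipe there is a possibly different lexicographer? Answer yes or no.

Yes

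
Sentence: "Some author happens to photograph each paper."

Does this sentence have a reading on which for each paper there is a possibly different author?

Yes

That reading corresponds to *each paper* > *some author*.
Infinitival complements of raising predicates do not block QR; *each paper* and *some author* are effectively clausemates.
With no island boundary between them, the object can take inverse scope over the subject via ordinary QR within the clause.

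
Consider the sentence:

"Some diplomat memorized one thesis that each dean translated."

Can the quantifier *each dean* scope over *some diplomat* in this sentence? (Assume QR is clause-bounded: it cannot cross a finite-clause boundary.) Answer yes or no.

No

The target quantifier *each dean* is part of the relative clause *that each dean translated* modifying *one thesis*.
Relative clauses block scope extraction: QR cannot target a position outside the modified NP.
*each dean* > *some diplomat* would require crossing that boundary, which is illicit.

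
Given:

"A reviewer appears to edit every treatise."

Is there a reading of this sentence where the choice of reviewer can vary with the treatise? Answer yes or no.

This is the *every treatise* > *a reviewer* reading.
Raising constructions are monoclausal for scope purposes; *every treatise* is not separated from *a reviewer* by any island.
Nothing blocks QR of the lower DP to a position above the higher one, so inverse scope is available.

Yes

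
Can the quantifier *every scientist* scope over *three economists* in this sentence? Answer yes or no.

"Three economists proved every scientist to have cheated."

The ECM infinitive is scope-transparent — *every scientist* is free to raise above *three economists*.
Nothing blocks QR of the lower DP to a position above the higher one, so inverse scope is available.

Yes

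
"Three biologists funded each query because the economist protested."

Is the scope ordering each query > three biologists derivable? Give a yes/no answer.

Yes

Neither queried DP is inside the adjunct, so the adjunct-island constraint does not apply.
Since no island is crossed, the inverse ordering is licensed alongside surface scope.
Both orderings are possible: *three biologists* > *each query* and *each query* > *three biologists*.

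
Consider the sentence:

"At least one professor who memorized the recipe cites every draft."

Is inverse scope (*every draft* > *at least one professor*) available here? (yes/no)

Although the sentence contains a relative clause (*who memorized the recipe*), *every draft* is outside it, in the matrix VP.
Since no island is crossed, the inverse ordering is licensed alongside surface scope.
So *every draft* > *at least one professor* is among the available readings.

Yes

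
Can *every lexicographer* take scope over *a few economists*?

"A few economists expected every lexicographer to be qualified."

Yes

This is an ECM construction: *every lexicographer* is the infinitival subject, Case-marked by the matrix verb, and the infinitive is transparent for QR.
Ordinary QR to a clause-peripheral position gives the wide-scope LF for the lower DP.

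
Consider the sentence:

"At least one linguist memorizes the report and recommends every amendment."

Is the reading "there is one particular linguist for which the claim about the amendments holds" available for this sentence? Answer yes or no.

Yes

The described interpretation is the *at least one linguist* > *every amendment* scoping.
That is the surface-scope ordering, which is always one of the available readings — island constraints only ever restrict inverse scope.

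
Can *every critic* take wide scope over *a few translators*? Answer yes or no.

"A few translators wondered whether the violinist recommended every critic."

No

The DP *every critic* is contained in the embedded question *whether the violinist recommended every critic*.
The wh-island constraint blocks QR out of an embedded interrogative.
*every critic* > *a few translators* would require crossing that boundary, which is illicit.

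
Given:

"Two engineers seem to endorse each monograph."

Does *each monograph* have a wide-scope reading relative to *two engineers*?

Yes

*each monograph* is the object of the infinitival complement of a raising predicate; raising infinitives are transparent for QR, so the two DPs are in effect clausemates.
QR within a single clause is free, so the lower quantifier may take scope over the higher one.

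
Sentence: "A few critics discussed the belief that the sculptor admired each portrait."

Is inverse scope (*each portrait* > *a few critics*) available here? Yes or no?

*each portrait* sits inside the complex NP *the belief that the sculptor admired each portrait*.
The complex NP is opaque for QR — the quantifier is frozen inside the noun's complement.
Hence only narrow scope for *each portrait* (under *a few critics*) survives.

No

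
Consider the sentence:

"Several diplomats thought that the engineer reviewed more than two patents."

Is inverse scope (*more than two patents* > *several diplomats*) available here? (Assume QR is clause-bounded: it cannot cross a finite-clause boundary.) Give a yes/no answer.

*more than two patents* occurs within the finite complement clause *that the engineer reviewed more than two patents*.
With QR restricted to its own tensed clause, the embedded quantifier cannot reach a matrix scope position.
So *more than two patents* cannot raise to a position above *several diplomats*.

No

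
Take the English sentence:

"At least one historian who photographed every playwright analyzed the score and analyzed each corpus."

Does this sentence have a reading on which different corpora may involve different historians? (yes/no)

That reading corresponds to *each corpus* > *at least one historian*.
The target quantifier *each corpus* is part of one conjunct of the coordinate structure (*analyzed each corpus*).
QR out of a conjunct would have to apply non-ATB, which the CSC forbids.
*each corpus* is confined to the island and cannot take scope over *at least one historian*.
(Only the surface reading survives: one fixed historian with respect to all the relevant corpora.)

No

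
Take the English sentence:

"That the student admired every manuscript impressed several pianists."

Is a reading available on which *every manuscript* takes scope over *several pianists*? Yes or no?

*every manuscript* sits inside the sentential subject *that the student admired every manuscript*.
The Sentential Subject Constraint rules out raising the quantifier out of the that-clause subject.
The ordering *every manuscript* > *several pianists* is therefore underivable.

No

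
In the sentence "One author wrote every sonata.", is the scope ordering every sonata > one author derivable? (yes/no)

Yes

Both DPs are arguments of the same predicate; there is no clause or island boundary between them.
Since no island is crossed, the inverse ordering is licensed alongside surface scope.
So *every sonata* > *one author* is among the available readings.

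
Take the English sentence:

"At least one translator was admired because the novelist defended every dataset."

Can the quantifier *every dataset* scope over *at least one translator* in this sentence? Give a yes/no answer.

No

The DP *every dataset* is contained in the adjunct clause *because the novelist defended every dataset*.
Since the clause is an adjunct (not a complement), the Adjunct Condition blocks QR across its edge.
So *every dataset* cannot raise high enough to outscope *at least one translator*; only the surface ordering *at least one translator* > *every dataset* is available.
(Only the surface reading survives: one fixed translator with respect to all the relevant datasets.)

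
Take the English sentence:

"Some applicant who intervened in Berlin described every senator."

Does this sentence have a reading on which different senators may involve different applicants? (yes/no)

This is the *every senator* > *some applicant* reading.
*every senator* sits in the matrix clause, not in the relative clause on *some applicant*.
No island intervenes, so both surface and inverse scope are derivable.

Yes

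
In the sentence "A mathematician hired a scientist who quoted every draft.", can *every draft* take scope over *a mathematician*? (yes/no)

No

Structurally, *every draft* is inside the relative clause *who quoted every draft* modifying *a scientist*.
Quantifiers inside a relative clause are trapped there; the RC boundary blocks QR.
So *every draft* cannot raise high enough to outscope *a mathematician*; only the surface ordering *a mathematician* > *every draft* is available.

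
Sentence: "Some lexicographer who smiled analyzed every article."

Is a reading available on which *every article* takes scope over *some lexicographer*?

Yes

Although the sentence contains a relative clause (*who smiled*), *every article* is outside it, in the matrix VP.
Clause-internal QR can adjoin the lower DP above the subject, yielding the inverse reading.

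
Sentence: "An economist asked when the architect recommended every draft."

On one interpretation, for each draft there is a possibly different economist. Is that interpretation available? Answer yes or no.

That reading corresponds to *every draft* > *an economist*.
*every draft* sits inside the embedded question *when the architect recommended every draft*.
QR across an interrogative CP boundary is ruled out as a wh-island violation.
So *every draft* cannot raise high enough to outscope *an economist*; only the surface ordering *an economist* > *every draft* is available.

No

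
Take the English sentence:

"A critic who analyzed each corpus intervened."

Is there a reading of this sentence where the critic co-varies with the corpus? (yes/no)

No

This is the *each corpus* > *a critic* reading.
The target quantifier *each corpus* is part of the relative clause *who analyzed each corpus*.
Relative clauses are scope islands: a quantifier cannot QR out of a relative clause to take scope in the matrix clause.
There is no licit LF on which *each corpus* c-commands *a critic*.
(Only the surface reading survives: one fixed critic with respect to all the relevant corpora.)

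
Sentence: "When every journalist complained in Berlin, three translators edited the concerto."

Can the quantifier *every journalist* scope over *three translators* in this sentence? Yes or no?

No

*every journalist* is embedded in the adjunct clause *when every journalist complained in Berlin*.
Since the clause is an adjunct (not a complement), the Adjunct Condition blocks QR across its edge.
So *every journalist* cannot raise to a position above *three translators*.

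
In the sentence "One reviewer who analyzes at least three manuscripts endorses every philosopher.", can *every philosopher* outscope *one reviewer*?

*every philosopher* is a matrix argument; only *one reviewer* is modified by the relative clause *who analyzes at least three manuscripts*, so the RC island is irrelevant to the target quantifier.
With no island boundary between them, the object can take inverse scope over the subject via ordinary QR within the clause.
Both orderings are possible: *one reviewer* > *every philosopher* and *every philosopher* > *one reviewer*.

Yes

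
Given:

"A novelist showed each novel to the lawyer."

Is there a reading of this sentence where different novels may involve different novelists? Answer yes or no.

That reading corresponds to *each novel* > *a novelist*.
*a novelist* and *each novel* are co-arguments of the matrix verb, with nothing but a clause-internal boundary between them.
No island intervenes, so both surface and inverse scope are derivable.

Yes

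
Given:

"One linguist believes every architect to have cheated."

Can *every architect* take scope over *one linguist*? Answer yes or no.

Yes

This is an ECM construction: *every architect* is the infinitival subject, Case-marked by the matrix verb, and the infinitive is transparent for QR.
No island intervenes, so both surface and inverse scope are derivable.
Both orderings are possible: *one linguist* > *every architect* and *every architect* > *one linguist*.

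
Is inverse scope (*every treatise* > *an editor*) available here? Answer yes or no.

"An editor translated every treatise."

Yes

*every treatise* and *an editor* are in the same minimal clause.
Nothing blocks QR of the lower DP to a position above the higher one, so inverse scope is available.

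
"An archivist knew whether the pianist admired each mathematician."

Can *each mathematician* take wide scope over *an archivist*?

No

*each mathematician* is embedded in the embedded question *whether the pianist admired each mathematician*.
The wh-island constraint blocks QR out of an embedded interrogative.
There is no licit LF on which *each mathematician* c-commands *an archivist*.
(Only the surface reading survives: one fixed archivist with respect to all the relevant mathematicians.)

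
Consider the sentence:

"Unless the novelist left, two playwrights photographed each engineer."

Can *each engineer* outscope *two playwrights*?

*each engineer* is a matrix argument; the adjunct is an island but the target quantifier is outside it.
Ordinary QR to a clause-peripheral position gives the wide-scope LF for the lower DP.
So *each engineer* > *two playwrights* is among the available readings.

Yes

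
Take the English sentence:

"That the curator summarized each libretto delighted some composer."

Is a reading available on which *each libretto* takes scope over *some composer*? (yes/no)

*each libretto* occurs within the sentential subject *that the curator summarized each libretto*.
Sentential subjects are islands: a quantifier inside the subject clause cannot raise over the matrix predicate.
So *each libretto* cannot raise to a position above *some composer*.

No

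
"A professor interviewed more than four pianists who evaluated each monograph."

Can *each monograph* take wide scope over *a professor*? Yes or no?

No

The target quantifier *each monograph* is part of the relative clause *who evaluated each monograph* modifying *more than four pianists*.
The relative clause forms an island for QR, so the quantifier is confined to the head noun's restrictor.
So the wide-scope reading for *each monograph* is blocked.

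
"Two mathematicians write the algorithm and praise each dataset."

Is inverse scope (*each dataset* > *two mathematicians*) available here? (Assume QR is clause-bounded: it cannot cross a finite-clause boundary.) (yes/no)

No

*each dataset* occurs within one conjunct of the coordinate structure (*praise each dataset*).
A quantifier cannot raise out of one conjunct of a coordination across the whole coordinate structure — the CSC applies to QR.
So the wide-scope reading for *each dataset* is blocked.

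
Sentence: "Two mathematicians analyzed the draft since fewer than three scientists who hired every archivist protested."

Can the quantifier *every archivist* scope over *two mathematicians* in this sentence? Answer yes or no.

No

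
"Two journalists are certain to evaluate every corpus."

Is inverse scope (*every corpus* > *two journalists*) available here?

Infinitival complements of raising predicates do not block QR; *every corpus* and *two journalists* are effectively clausemates.
QR within a single clause is free, so the lower quantifier may take scope over the higher one.
So *every corpus* > *two journalists* is among the available readings.

Yes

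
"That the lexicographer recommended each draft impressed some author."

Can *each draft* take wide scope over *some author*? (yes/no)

*each draft* is embedded in the sentential subject *that the lexicographer recommended each draft*.
Clausal subjects are scope islands; QR from inside the subject into the matrix is barred.
So *each draft* cannot raise to a position above *some author*.

No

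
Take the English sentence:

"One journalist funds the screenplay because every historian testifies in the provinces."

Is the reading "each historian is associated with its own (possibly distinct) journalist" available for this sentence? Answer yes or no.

No

The described interpretation is the *every historian* > *one journalist* scoping.
The DP *every historian* is contained in the adjunct clause *because every historian testifies in the provinces*.
Scope out of an adjunct clause is unavailable: QR respects the adjunct-island constraint.
The inverse ordering *every historian* > *one journalist* is therefore underivable.
(Only the surface reading survives: one fixed journalist with respect to all the relevant historians.)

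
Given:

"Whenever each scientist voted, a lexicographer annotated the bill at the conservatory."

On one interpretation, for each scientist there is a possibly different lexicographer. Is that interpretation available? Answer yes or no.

The paraphrase describes the scope ordering *each scientist* > *a lexicographer*.
*each scientist* sits inside the adjunct clause *whenever each scientist voted*.
The adjunct-island constraint bars QR out of an adverbial clause.
So the wide-scope reading for *each scientist* is blocked.

No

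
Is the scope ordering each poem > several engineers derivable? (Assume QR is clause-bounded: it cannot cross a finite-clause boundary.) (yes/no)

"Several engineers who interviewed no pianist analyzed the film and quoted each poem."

No

Structurally, *each poem* is inside one conjunct of the coordinate structure (*quoted each poem*).
A quantifier cannot raise out of one conjunct of a coordination across the whole coordinate structure — the CSC applies to QR.
So the wide-scope reading for *each poem* is blocked.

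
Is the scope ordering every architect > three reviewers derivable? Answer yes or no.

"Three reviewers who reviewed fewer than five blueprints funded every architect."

The RC *who reviewed fewer than five blueprints* is an island, but *every architect* is not inside it — it is the matrix object, a clausemate of *three reviewers*.
Since no island is crossed, the inverse ordering is licensed alongside surface scope.

Yes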